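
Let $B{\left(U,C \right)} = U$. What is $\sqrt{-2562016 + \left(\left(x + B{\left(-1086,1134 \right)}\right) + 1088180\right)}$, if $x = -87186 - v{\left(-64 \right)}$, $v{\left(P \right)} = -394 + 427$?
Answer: $i \sqrt{1562141} \approx 1249.9 i$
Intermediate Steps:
$v{\left(P \right)} = 33$
$x = -87219$ ($x = -87186 - 33 = -87219$)
$\sqrt{-2562016 + \left(\left(x + B{\left(-1086,1134 \right)}\right) + 1088180\right)} = \sqrt{-2562016 + \left(\left(-87219 - 1086\right) + 1088180\right)} = \sqrt{-2562016 + \left(-88305 + 1088180\right)} = \sqrt{-2562016 + 999875} = \sqrt{-1562141} = i \sqrt{1562141}$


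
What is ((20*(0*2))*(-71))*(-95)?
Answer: 0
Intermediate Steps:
((20*(0*2))*(-71))*(-95) = ((20*0)*(-71))*(-95) = (0*(-71))*(-95) = 0*(-95) = 0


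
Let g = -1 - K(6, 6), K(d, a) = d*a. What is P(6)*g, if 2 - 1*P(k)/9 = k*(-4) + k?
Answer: -6660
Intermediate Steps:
P(k) = 18 + 27*k (P(k) = 18 - 9*(k*(-4) + k) = 18 - 9*(-4*k + k) = 18 - (-27)*k = 18 + 27*k)
K(d, a) = a*d
g = -37 (g = -1 - 6*6 = -1 - 1*36 = -1 - 36 = -37)
P(6)*g = (18 + 27*6)*(-37) = (18 + 162)*(-37) = 180*(-37) = -6660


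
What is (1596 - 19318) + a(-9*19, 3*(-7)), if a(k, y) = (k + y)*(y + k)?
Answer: 19142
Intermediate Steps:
a(k, y) = (k + y)² (a(k, y) = (k + y)*(k + y) = (k + y)²)
(1596 - 19318) + a(-9*19, 3*(-7)) = (1596 - 19318) + (-9*19 + 3*(-7))² = -17722 + (-171 - 21)² = -17722 + (-192)² = -17722 + 36864 = 19142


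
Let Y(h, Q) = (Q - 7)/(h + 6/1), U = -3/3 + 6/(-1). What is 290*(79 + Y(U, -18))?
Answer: 30160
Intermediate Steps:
U = -7 (U = -3*⅓ + 6*(-1) = -1 - 6 = -7)
Y(h, Q) = (-7 + Q)/(6 + h) (Y(h, Q) = (-7 + Q)/(h + 6*1) = (-7 + Q)/(h + 6) = (-7 + Q)/(6 + h))
290*(79 + Y(U, -18)) = 290*(79 + (-7 - 18)/(6 - 7)) = 290*(79 - 25/(-1)) = 290*(79 - 1*(-25)) = 290*(79 + 25) = 290*104 = 30160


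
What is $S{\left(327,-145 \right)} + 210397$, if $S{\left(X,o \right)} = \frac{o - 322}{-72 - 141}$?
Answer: $\frac{44815028}{213} \approx 2.104 \cdot 10^{5}$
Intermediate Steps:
$S{\left(X,o \right)} = \frac{322}{213} - \frac{o}{213}$ ($S{\left(X,o \right)} = \frac{-322 + o}{-213} = \left(-322 + o\right) \left(- \frac{1}{213}\right) = \frac{322}{213} - \frac{o}{213}$)
$S{\left(327,-145 \right)} + 210397 = \left(\frac{322}{213} - - \frac{145}{213}\right) + 210397 = \left(\frac{322}{213} + \frac{145}{213}\right) + 210397 = \frac{467}{213} + 210397 = \frac{44815028}{213}$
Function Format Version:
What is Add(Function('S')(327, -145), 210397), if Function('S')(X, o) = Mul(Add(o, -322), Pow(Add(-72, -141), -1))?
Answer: Rational(44815028, 213) ≈ 2.1040e+5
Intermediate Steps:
Function('S')(X, o) = Add(Rational(322, 213), Mul(Rational(-1, 213), o)) (Function('S')(X, o) = Mul(Add(-322, o), Pow(-213, -1)) = Mul(Add(-322, o), Rational(-1, 213)) = Add(Rational(322, 213), Mul(Rational(-1, 213), o)))
Add(Function('S')(327, -145), 210397) = Add(Add(Rational(322, 213), Mul(Rational(-1, 213), -145)), 210397) = Add(Add(Rational(322, 213), Rational(145, 213)), 210397) = Add(Rational(467, 213), 210397) = Rational(44815028, 213)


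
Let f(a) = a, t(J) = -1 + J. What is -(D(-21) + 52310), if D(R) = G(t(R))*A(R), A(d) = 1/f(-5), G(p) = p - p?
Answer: -52310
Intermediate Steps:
G(p) = 0
A(d) = -⅕ (A(d) = 1/(-5) = -⅕)
D(R) = 0 (D(R) = 0*(-⅕) = 0)
-(D(-21) + 52310) = -(0 + 52310) = -1*52310 = -52310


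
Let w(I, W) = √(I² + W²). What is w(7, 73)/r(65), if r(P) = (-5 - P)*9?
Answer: -√5378/630 ≈ -0.11640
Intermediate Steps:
r(P) = -45 - 9*P
w(7, 73)/r(65) = √(7² + 73²)/(-45 - 9*65) = √(49 + 5329)/(-45 - 585) = √5378/(-630) = √5378*(-1/630) = -√5378/630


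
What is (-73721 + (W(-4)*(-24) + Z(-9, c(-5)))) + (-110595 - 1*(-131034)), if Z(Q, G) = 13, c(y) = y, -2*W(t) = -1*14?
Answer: -53437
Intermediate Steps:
W(t) = 7 (W(t) = -(-1)*14/2 = -½*(-14) = 7)
(-73721 + (W(-4)*(-24) + Z(-9, c(-5)))) + (-110595 - 1*(-131034)) = (-73721 + (7*(-24) + 13)) + (-110595 - 1*(-131034)) = (-73721 + (-168 + 13)) + (-110595 + 131034) = (-73721 - 155) + 20439 = -73876 + 20439 = -53437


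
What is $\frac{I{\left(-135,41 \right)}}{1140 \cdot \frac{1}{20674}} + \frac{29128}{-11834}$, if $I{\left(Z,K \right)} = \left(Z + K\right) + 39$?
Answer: $- \frac{674464615}{674538} \approx -999.89$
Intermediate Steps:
$I{\left(Z,K \right)} = 39 + K + Z$ ($I{\left(Z,K \right)} = \left(K + Z\right) + 39 = 39 + K + Z$)
$\frac{I{\left(-135,41 \right)}}{1140 \cdot \frac{1}{20674}} + \frac{29128}{-11834} = \frac{39 + 41 - 135}{1140 \cdot \frac{1}{20674}} + \frac{29128}{-11834} = - \frac{55}{1140 \cdot \frac{1}{20674}} + 29128 \left(- \frac{1}{11834}\right) = - \frac{55}{\frac{570}{10337}} - \frac{14564}{5917} = \left(-55\right) \frac{10337}{570} - \frac{14564}{5917} = - \frac{113707}{114} - \frac{14564}{5917} = - \frac{674464615}{674538}$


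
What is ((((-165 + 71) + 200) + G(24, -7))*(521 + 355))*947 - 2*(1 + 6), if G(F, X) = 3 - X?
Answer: 96230338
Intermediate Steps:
((((-165 + 71) + 200) + G(24, -7))*(521 + 355))*947 - 2*(1 + 6) = ((((-165 + 71) + 200) + (3 - 1*(-7)))*(521 + 355))*947 - 2*(1 + 6) = (((-94 + 200) + (3 + 7))*876)*947 - 2*7 = ((106 + 10)*876)*947 - 14 = (116*876)*947 - 14 = 101616*947 - 14 = 96230352 - 14 = 96230338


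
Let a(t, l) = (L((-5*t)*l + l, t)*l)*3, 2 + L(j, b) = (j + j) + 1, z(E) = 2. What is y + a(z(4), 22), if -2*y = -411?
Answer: -51993/2 ≈ -25997.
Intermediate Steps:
L(j, b) = -1 + 2*j (L(j, b) = -2 + ((j + j) + 1) = -2 + (2*j + 1) = -2 + (1 + 2*j) = -1 + 2*j)
a(t, l) = 3*l*(-1 + 2*l - 10*l*t) (a(t, l) = ((-1 + 2*((-5*t)*l + l))*l)*3 = ((-1 + 2*(-5*l*t + l))*l)*3 = ((-1 + 2*(l - 5*l*t))*l)*3 = ((-1 + (2*l - 10*l*t))*l)*3 = ((-1 + 2*l - 10*l*t)*l)*3 = (l*(-1 + 2*l - 10*l*t))*3 = 3*l*(-1 + 2*l - 10*l*t))
y = 411/2 (y = -1/2*(-411) = 411/2 ≈ 205.50)
y + a(z(4), 22) = 411/2 + 3*22*(-1 + 2*22 - 10*22*2) = 411/2 + 3*22*(-1 + 44 - 440) = 411/2 + 3*22*(-397) = 411/2 - 26202 = -51993/2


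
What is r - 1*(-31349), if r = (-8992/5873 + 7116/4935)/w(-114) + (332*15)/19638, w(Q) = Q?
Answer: 2690634367628161/85827698985 ≈ 31349.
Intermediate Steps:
r = 21832147396/85827698985 (r = (-8992/5873 + 7116/4935)/(-114) + (332*15)/19638 = (-8992*1/5873 + 7116*(1/4935))*(-1/114) + 4980*(1/19638) = (-8992/5873 + 2372/1645)*(-1/114) + 830/3273 = -123012/1380155*(-1/114) + 830/3273 = 20502/26222945 + 830/3273 = 21832147396/85827698985 ≈ 0.25437)
r - 1*(-31349) = 21832147396/85827698985 - 1*(-31349) = 21832147396/85827698985 + 31349 = 2690634367628161/85827698985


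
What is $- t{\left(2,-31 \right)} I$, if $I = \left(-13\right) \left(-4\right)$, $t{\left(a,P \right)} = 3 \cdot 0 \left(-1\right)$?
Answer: $0$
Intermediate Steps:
$t{\left(a,P \right)} = 0$ ($t{\left(a,P \right)} = 0 \left(-1\right) = 0$)
$I = 52$
$- t{\left(2,-31 \right)} I = \left(-1\right) 0 \cdot 52 = 0 \cdot 52 = 0$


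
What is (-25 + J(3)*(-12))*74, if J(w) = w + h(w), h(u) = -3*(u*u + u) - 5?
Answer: 31894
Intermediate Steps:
h(u) = -5 - 3*u - 3*u² (h(u) = -3*(u² + u) - 5 = -3*(u + u²) - 5 = (-3*u - 3*u²) - 5 = -5 - 3*u - 3*u²)
J(w) = -5 - 3*w² - 2*w (J(w) = w + (-5 - 3*w - 3*w²) = -5 - 3*w² - 2*w)
(-25 + J(3)*(-12))*74 = (-25 + (-5 - 3*3² - 2*3)*(-12))*74 = (-25 + (-5 - 3*9 - 6)*(-12))*74 = (-25 + (-5 - 27 - 6)*(-12))*74 = (-25 - 38*(-12))*74 = (-25 + 456)*74 = 431*74 = 31894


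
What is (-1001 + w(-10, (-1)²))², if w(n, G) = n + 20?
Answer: 982081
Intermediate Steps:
w(n, G) = 20 + n
(-1001 + w(-10, (-1)²))² = (-1001 + (20 - 10))² = (-1001 + 10)² = (-991)² = 982081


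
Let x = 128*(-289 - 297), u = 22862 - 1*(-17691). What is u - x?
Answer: 115561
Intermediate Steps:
u = 40553 (u = 22862 + 17691 = 40553)
x = -75008 (x = 128*(-586) = -75008)
u - x = 40553 - 1*(-75008) = 40553 + 75008 = 115561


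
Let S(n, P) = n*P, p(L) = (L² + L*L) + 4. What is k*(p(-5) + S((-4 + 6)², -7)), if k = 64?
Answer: 1664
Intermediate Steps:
p(L) = 4 + 2*L² (p(L) = (L² + L²) + 4 = 2*L² + 4 = 4 + 2*L²)
S(n, P) = P*n
k*(p(-5) + S((-4 + 6)², -7)) = 64*((4 + 2*(-5)²) - 7*(-4 + 6)²) = 64*((4 + 2*25) - 7*2²) = 64*((4 + 50) - 7*4) = 64*(54 - 28) = 64*26 = 1664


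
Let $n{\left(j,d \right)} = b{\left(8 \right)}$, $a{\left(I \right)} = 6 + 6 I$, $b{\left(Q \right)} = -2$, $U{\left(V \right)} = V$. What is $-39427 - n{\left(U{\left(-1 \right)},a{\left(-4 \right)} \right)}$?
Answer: $-39425$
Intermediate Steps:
$n{\left(j,d \right)} = -2$
$-39427 - n{\left(U{\left(-1 \right)},a{\left(-4 \right)} \right)} = -39427 - -2 = -39427 + 2 = -39425$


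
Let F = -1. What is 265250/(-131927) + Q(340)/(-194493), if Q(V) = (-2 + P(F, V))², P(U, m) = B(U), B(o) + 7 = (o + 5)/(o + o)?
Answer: -51605231417/25658878011 ≈ -2.0112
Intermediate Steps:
B(o) = -7 + (5 + o)/(2*o) (B(o) = -7 + (o + 5)/(o + o) = -7 + (5 + o)/((2*o)) = -7 + (5 + o)*(1/(2*o)) = -7 + (5 + o)/(2*o))
P(U, m) = (5 - 13*U)/(2*U)
Q(V) = 121 (Q(V) = (-2 + (½)*(5 - 13*(-1))/(-1))² = (-2 + (½)*(-1)*(5 + 13))² = (-2 + (½)*(-1)*18)² = (-2 - 9)² = (-11)² = 121)
265250/(-131927) + Q(340)/(-194493) = 265250/(-131927) + 121/(-194493) = 265250*(-1/131927) + 121*(-1/194493) = -265250/131927 - 121/194493 = -51605231417/25658878011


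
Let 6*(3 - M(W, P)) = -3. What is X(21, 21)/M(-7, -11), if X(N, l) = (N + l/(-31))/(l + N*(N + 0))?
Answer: 30/2387 ≈ 0.012568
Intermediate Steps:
M(W, P) = 7/2 (M(W, P) = 3 - ⅙*(-3) = 3 + ½ = 7/2)
X(N, l) = (N - l/31)/(l + N²) (X(N, l) = (N + l*(-1/31))/(l + N*N) = (N - l/31)/(l + N²))
X(21, 21)/M(-7, -11) = ((21 - 1/31*21)/(21 + 21²))/(7/2) = ((21 - 21/31)/(21 + 441))*(2/7) = ((630/31)/462)*(2/7) = ((1/462)*(630/31))*(2/7) = (15/341)*(2/7) = 30/2387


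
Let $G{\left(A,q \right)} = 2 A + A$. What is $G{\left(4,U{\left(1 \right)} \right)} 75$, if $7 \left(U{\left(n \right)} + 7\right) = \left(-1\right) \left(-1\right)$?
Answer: $900$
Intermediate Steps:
$U{\left(n \right)} = - \frac{48}{7}$ ($U{\left(n \right)} = -7 + \frac{\left(-1\right) \left(-1\right)}{7} = -7 + \frac{1}{7} \cdot 1 = -7 + \frac{1}{7} = - \frac{48}{7}$)
$G{\left(A,q \right)} = 3 A$
$G{\left(4,U{\left(1 \right)} \right)} 75 = 3 \cdot 4 \cdot 75 = 12 \cdot 75 = 900$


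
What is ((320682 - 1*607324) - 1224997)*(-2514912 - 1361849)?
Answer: 5860263121279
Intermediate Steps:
((320682 - 1*607324) - 1224997)*(-2514912 - 1361849) = ((320682 - 607324) - 1224997)*(-3876761) = (-286642 - 1224997)*(-3876761) = -1511639*(-3876761) = 5860263121279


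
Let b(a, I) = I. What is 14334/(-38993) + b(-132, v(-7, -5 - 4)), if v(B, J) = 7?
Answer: 258617/38993 ≈ 6.6324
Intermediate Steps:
14334/(-38993) + b(-132, v(-7, -5 - 4)) = 14334/(-38993) + 7 = 14334*(-1/38993) + 7 = -14334/38993 + 7 = 258617/38993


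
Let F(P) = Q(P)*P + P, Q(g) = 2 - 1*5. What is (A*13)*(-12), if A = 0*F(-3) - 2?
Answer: 312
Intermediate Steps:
Q(g) = -3 (Q(g) = 2 - 5 = -3)
F(P) = -2*P (F(P) = -3*P + P = -2*P)
A = -2 (A = 0*(-2*(-3)) - 2 = 0*6 - 2 = 0 - 2 = -2)
(A*13)*(-12) = -2*13*(-12) = -26*(-12) = 312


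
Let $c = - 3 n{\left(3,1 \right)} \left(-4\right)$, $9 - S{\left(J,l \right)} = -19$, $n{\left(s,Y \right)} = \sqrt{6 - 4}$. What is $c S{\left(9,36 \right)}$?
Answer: $336 \sqrt{2} \approx 475.18$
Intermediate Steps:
$n{\left(s,Y \right)} = \sqrt{2}$
$S{\left(J,l \right)} = 28$ ($S{\left(J,l \right)} = 9 - -19 = 9 + 19 = 28$)
$c = 12 \sqrt{2}$ ($c = - 3 \sqrt{2} \left(-4\right) = 12 \sqrt{2} \approx 16.971$)
$c S{\left(9,36 \right)} = 12 \sqrt{2} \cdot 28 = 336 \sqrt{2}$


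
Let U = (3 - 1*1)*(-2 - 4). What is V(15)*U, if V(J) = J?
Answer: -180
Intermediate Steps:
U = -12 (U = (3 - 1)*(-6) = 2*(-6) = -12)
V(15)*U = 15*(-12) = -180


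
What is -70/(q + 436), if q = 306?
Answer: -5/53 ≈ -0.094340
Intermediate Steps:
-70/(q + 436) = -70/(306 + 436) = -70/742 = -70*1/742 = -5/53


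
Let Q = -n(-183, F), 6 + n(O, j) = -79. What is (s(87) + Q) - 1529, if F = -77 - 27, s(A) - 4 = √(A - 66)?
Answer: -1440 + √21 ≈ -1435.4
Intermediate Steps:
s(A) = 4 + √(-66 + A) (s(A) = 4 + √(A - 66) = 4 + √(-66 + A))
F = -104
n(O, j) = -85 (n(O, j) = -6 - 79 = -85)
Q = 85 (Q = -1*(-85) = 85)
(s(87) + Q) - 1529 = ((4 + √(-66 + 87)) + 85) - 1529 = ((4 + √21) + 85) - 1529 = (89 + √21) - 1529 = -1440 + √21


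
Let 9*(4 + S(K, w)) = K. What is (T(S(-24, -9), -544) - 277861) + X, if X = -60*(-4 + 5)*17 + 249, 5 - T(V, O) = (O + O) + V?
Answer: -832597/3 ≈ -2.7753e+5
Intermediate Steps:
S(K, w) = -4 + K/9
T(V, O) = 5 - V - 2*O (T(V, O) = 5 - ((O + O) + V) = 5 - (2*O + V) = 5 - (V + 2*O) = 5 + (-V - 2*O) = 5 - V - 2*O)
X = -771 (X = -60*17 + 249 = -1020 + 249 = -771)
(T(S(-24, -9), -544) - 277861) + X = ((5 - (-4 + (1/9)*(-24)) - 2*(-544)) - 277861) - 771 = ((5 - (-4 - 8/3) + 1088) - 277861) - 771 = ((5 - 1*(-20/3) + 1088) - 277861) - 771 = ((5 + 20/3 + 1088) - 277861) - 771 = (3299/3 - 277861) - 771 = -830284/3 - 771 = -832597/3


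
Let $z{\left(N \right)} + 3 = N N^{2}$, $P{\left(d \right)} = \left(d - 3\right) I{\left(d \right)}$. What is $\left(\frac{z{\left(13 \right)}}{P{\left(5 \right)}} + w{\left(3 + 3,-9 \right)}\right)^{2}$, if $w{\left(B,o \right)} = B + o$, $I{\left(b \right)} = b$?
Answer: $\frac{1170724}{25} \approx 46829.0$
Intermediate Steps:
$P{\left(d \right)} = d \left(-3 + d\right)$ ($P{\left(d \right)} = \left(d - 3\right) d = \left(-3 + d\right) d = d \left(-3 + d\right)$)
$z{\left(N \right)} = -3 + N^{3}$ ($z{\left(N \right)} = -3 + N N^{2} = -3 + N^{3}$)
$\left(\frac{z{\left(13 \right)}}{P{\left(5 \right)}} + w{\left(3 + 3,-9 \right)}\right)^{2} = \left(\frac{-3 + 13^{3}}{5 \left(-3 + 5\right)} + \left(\left(3 + 3\right) - 9\right)\right)^{2} = \left(\frac{-3 + 2197}{5 \cdot 2} + \left(6 - 9\right)\right)^{2} = \left(\frac{2194}{10} - 3\right)^{2} = \left(2194 \cdot \frac{1}{10} - 3\right)^{2} = \left(\frac{1097}{5} - 3\right)^{2} = \left(\frac{1082}{5}\right)^{2} = \frac{1170724}{25}$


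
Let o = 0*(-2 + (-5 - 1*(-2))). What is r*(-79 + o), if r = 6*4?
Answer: -1896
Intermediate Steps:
r = 24
o = 0 (o = 0*(-2 + (-5 + 2)) = 0*(-2 - 3) = 0*(-5) = 0)
r*(-79 + o) = 24*(-79 + 0) = 24*(-79) = -1896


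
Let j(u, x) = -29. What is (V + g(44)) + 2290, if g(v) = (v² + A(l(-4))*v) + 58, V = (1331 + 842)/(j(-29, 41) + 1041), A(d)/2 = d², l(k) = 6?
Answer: 7543597/1012 ≈ 7454.1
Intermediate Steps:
A(d) = 2*d²
V = 2173/1012 (V = (1331 + 842)/(-29 + 1041) = 2173/1012 ≈ 2.1472)
g(v) = 58 + v² + 72*v (g(v) = (v² + (2*6²)*v) + 58 = (v² + (2*36)*v) + 58 = (v² + 72*v) + 58 = 58 + v² + 72*v)
(V + g(44)) + 2290 = (2173/1012 + (58 + 44² + 72*44)) + 2290 = (2173/1012 + (58 + 1936 + 3168)) + 2290 = (2173/1012 + 5162) + 2290 = 5226117/1012 + 2290 = 7543597/1012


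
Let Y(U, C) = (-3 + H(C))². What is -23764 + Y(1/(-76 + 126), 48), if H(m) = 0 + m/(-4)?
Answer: -23539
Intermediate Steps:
H(m) = -m/4 (H(m) = 0 + m*(-¼) = 0 - m/4 = -m/4)
Y(U, C) = (-3 - C/4)²
-23764 + Y(1/(-76 + 126), 48) = -23764 + (12 + 48)²/16 = -23764 + (1/16)*60² = -23764 + (1/16)*3600 = -23764 + 225 = -23539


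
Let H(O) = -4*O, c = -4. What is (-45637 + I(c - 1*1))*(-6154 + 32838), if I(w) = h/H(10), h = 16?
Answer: -6088941908/5 ≈ -1.2178e+9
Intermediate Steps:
I(w) = -⅖ (I(w) = 16/((-4*10)) = 16/(-40) = 16*(-1/40) = -⅖)
(-45637 + I(c - 1*1))*(-6154 + 32838) = (-45637 - ⅖)*(-6154 + 32838) = -228187/5*26684 = -6088941908/5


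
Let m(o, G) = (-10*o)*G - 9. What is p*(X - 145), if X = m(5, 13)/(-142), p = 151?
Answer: -3009581/142 ≈ -21194.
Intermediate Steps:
m(o, G) = -9 - 10*G*o (m(o, G) = -10*G*o - 9 = -9 - 10*G*o)
X = 659/142 (X = (-9 - 10*13*5)/(-142) = (-9 - 650)*(-1/142) = -659*(-1/142) = 659/142 ≈ 4.6408)
p*(X - 145) = 151*(659/142 - 145) = 151*(-19931/142) = -3009581/142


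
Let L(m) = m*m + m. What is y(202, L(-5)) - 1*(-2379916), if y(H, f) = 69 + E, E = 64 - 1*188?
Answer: 2379861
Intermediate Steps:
L(m) = m + m² (L(m) = m² + m = m + m²)
E = -124 (E = 64 - 188 = -124)
y(H, f) = -55 (y(H, f) = 69 - 124 = -55)
y(202, L(-5)) - 1*(-2379916) = -55 - 1*(-2379916) = -55 + 2379916 = 2379861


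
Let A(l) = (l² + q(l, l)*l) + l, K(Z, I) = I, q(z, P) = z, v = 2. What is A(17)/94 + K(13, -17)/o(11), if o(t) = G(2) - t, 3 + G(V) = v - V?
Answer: 2482/329 ≈ 7.5441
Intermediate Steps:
G(V) = -1 - V (G(V) = -3 + (2 - V) = -1 - V)
o(t) = -3 - t (o(t) = (-1 - 1*2) - t = (-1 - 2) - t = -3 - t)
A(l) = l + 2*l² (A(l) = (l² + l*l) + l = (l² + l²) + l = 2*l² + l = l + 2*l²)
A(17)/94 + K(13, -17)/o(11) = (17*(1 + 2*17))/94 - 17/(-3 - 1*11) = (17*(1 + 34))*(1/94) - 17/(-3 - 11) = (17*35)*(1/94) - 17/(-14) = 595*(1/94) - 17*(-1/14) = 595/94 + 17/14 = 2482/329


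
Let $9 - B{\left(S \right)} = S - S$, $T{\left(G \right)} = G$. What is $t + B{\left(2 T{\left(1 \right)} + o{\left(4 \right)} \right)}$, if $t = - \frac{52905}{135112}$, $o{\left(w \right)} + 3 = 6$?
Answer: $\frac{1163103}{135112} \approx 8.6084$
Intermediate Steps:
$o{\left(w \right)} = 3$ ($o{\left(w \right)} = -3 + 6 = 3$)
$t = - \frac{52905}{135112}$ ($t = \left(-52905\right) \frac{1}{135112} = - \frac{52905}{135112} \approx -0.39156$)
$B{\left(S \right)} = 9$ ($B{\left(S \right)} = 9 - \left(S - S\right) = 9 - 0 = 9 + 0 = 9$)
$t + B{\left(2 T{\left(1 \right)} + o{\left(4 \right)} \right)} = - \frac{52905}{135112} + 9 = \frac{1163103}{135112}$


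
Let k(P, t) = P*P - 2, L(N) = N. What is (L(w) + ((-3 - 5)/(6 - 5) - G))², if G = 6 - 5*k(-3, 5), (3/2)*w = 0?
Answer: 441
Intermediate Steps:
w = 0 (w = (⅔)*0 = 0)
k(P, t) = -2 + P² (k(P, t) = P² - 2 = -2 + P²)
G = -29 (G = 6 - 5*(-2 + (-3)²) = 6 - 5*(-2 + 9) = 6 - 5*7 = 6 - 35 = -29)
(L(w) + ((-3 - 5)/(6 - 5) - G))² = (0 + ((-3 - 5)/(6 - 5) - 1*(-29)))² = (0 + (-8/1 + 29))² = (0 + (-8*1 + 29))² = (0 + (-8 + 29))² = (0 + 21)² = 21² = 441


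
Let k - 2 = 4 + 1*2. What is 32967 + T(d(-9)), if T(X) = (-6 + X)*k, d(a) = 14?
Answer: 33031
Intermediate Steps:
k = 8 (k = 2 + (4 + 1*2) = 2 + (4 + 2) = 2 + 6 = 8)
T(X) = -48 + 8*X (T(X) = (-6 + X)*8 = -48 + 8*X)
32967 + T(d(-9)) = 32967 + (-48 + 8*14) = 32967 + (-48 + 112) = 32967 + 64 = 33031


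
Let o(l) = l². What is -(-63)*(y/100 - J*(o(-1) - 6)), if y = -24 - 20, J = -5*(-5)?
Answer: 196182/25 ≈ 7847.3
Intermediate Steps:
J = 25
y = -44
-(-63)*(y/100 - J*(o(-1) - 6)) = -(-63)*(-44/100 - 25*((-1)² - 6)) = -(-63)*(-44*1/100 - 25*(1 - 6)) = -(-63)*(-11/25 - 25*(-5)) = -(-63)*(-11/25 - 1*(-125)) = -(-63)*(-11/25 + 125) = -(-63)*3114/25 = -1*(-196182/25) = 196182/25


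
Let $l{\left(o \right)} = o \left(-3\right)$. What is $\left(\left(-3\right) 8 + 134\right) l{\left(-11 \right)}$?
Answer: $3630$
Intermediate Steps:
$l{\left(o \right)} = - 3 o$
$\left(\left(-3\right) 8 + 134\right) l{\left(-11 \right)} = \left(\left(-3\right) 8 + 134\right) \left(\left(-3\right) \left(-11\right)\right) = \left(-24 + 134\right) 33 = 110 \cdot 33 = 3630$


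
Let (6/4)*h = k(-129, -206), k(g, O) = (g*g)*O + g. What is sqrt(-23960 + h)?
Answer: I*sqrt(2309410) ≈ 1519.7*I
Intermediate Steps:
k(g, O) = g + O*g**2 (k(g, O) = g**2*O + g = O*g**2 + g = g + O*g**2)
h = -2285450 (h = 2*(-129*(1 - 206*(-129)))/3 = 2*(-129*(1 + 26574))/3 = 2*(-129*26575)/3 = (2/3)*(-3428175) = -2285450)
sqrt(-23960 + h) = sqrt(-23960 - 2285450) = sqrt(-2309410) = I*sqrt(2309410)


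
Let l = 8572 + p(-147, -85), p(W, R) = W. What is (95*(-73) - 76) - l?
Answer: -15436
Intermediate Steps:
l = 8425 (l = 8572 - 147 = 8425)
(95*(-73) - 76) - l = (95*(-73) - 76) - 1*8425 = (-6935 - 76) - 8425 = -7011 - 8425 = -15436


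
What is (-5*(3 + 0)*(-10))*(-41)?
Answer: -6150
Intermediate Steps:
(-5*(3 + 0)*(-10))*(-41) = (-5*3*(-10))*(-41) = -15*(-10)*(-41) = 150*(-41) = -6150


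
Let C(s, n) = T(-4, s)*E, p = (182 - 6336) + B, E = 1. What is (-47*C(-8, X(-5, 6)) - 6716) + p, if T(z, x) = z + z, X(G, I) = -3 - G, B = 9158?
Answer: -3336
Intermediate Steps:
p = 3004 (p = (182 - 6336) + 9158 = -6154 + 9158 = 3004)
T(z, x) = 2*z
C(s, n) = -8 (C(s, n) = (2*(-4))*1 = -8*1 = -8)
(-47*C(-8, X(-5, 6)) - 6716) + p = (-47*(-8) - 6716) + 3004 = (376 - 6716) + 3004 = -6340 + 3004 = -3336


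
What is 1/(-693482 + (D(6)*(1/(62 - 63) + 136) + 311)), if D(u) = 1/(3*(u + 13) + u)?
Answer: -7/4852182 ≈ -1.4426e-6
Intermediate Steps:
D(u) = 1/(39 + 4*u) (D(u) = 1/(3*(13 + u) + u) = 1/((39 + 3*u) + u) = 1/(39 + 4*u))
1/(-693482 + (D(6)*(1/(62 - 63) + 136) + 311)) = 1/(-693482 + ((1/(62 - 63) + 136)/(39 + 4*6) + 311)) = 1/(-693482 + ((1/(-1) + 136)/(39 + 24) + 311)) = 1/(-693482 + ((-1 + 136)/63 + 311)) = 1/(-693482 + ((1/63)*135 + 311)) = 1/(-693482 + (15/7 + 311)) = 1/(-693482 + 2192/7) = 1/(-4852182/7) = -7/4852182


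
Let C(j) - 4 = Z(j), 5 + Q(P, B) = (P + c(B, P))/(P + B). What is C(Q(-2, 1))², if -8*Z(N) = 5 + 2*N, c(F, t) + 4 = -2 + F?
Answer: 529/64 ≈ 8.2656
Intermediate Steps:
c(F, t) = -6 + F (c(F, t) = -4 + (-2 + F) = -6 + F)
Q(P, B) = -5 + (-6 + B + P)/(B + P) (Q(P, B) = -5 + (P + (-6 + B))/(P + B) = -5 + (-6 + B + P)/(B + P))
Z(N) = -5/8 - N/4 (Z(N) = -(5 + 2*N)/8 = -5/8 - N/4)
C(j) = 27/8 - j/4 (C(j) = 4 + (-5/8 - j/4) = 27/8 - j/4)
C(Q(-2, 1))² = (27/8 - (-3 - 2*1 - 2*(-2))/(2*(1 - 2)))² = (27/8 - (-3 - 2 + 4)/(2*(-1)))² = (27/8 - (-1)*(-1)/2)² = (27/8 - ¼*2)² = (27/8 - ½)² = (23/8)² = 529/64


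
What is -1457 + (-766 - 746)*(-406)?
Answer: 612415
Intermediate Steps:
-1457 + (-766 - 746)*(-406) = -1457 - 1512*(-406) = -1457 + 613872 = 612415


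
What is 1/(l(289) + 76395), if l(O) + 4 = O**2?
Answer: 1/159912 ≈ 6.2534e-6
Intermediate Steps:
l(O) = -4 + O**2
1/(l(289) + 76395) = 1/((-4 + 289**2) + 76395) = 1/((-4 + 83521) + 76395) = 1/(83517 + 76395) = 1/159912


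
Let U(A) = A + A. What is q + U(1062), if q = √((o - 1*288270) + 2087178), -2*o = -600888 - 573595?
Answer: 2124 + √9544598/2 ≈ 3668.7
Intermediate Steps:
o = 1174483/2 (o = -(-600888 - 573595)/2 = -½*(-1174483) = 1174483/2 ≈ 5.8724e+5)
U(A) = 2*A
q = √9544598/2 (q = √((1174483/2 - 1*288270) + 2087178) = √((1174483/2 - 288270) + 2087178) = √(597943/2 + 2087178) = √(4772299/2) = √9544598/2 ≈ 1544.7)
q + U(1062) = √9544598/2 + 2*1062 = √9544598/2 + 2124 = 2124 + √9544598/2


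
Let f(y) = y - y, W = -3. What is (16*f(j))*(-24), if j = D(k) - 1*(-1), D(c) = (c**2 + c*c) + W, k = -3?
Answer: 0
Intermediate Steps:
D(c) = -3 + 2*c**2 (D(c) = (c**2 + c*c) - 3 = (c**2 + c**2) - 3 = 2*c**2 - 3 = -3 + 2*c**2)
j = 16 (j = (-3 + 2*(-3)**2) - 1*(-1) = (-3 + 2*9) + 1 = (-3 + 18) + 1 = 15 + 1 = 16)
f(y) = 0
(16*f(j))*(-24) = (16*0)*(-24) = 0*(-24) = 0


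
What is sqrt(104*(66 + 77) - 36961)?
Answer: I*sqrt(22089) ≈ 148.62*I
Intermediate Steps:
sqrt(104*(66 + 77) - 36961) = sqrt(104*143 - 36961) = sqrt(14872 - 36961) = sqrt(-22089) = I*sqrt(22089)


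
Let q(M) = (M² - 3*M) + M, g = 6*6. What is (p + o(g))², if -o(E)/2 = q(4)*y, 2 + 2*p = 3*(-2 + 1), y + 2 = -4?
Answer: 34969/4 ≈ 8742.3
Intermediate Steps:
g = 36
y = -6 (y = -2 - 4 = -6)
q(M) = M² - 2*M
p = -5/2 (p = -1 + (3*(-2 + 1))/2 = -1 + (3*(-1))/2 = -1 + (½)*(-3) = -1 - 3/2 = -5/2 ≈ -2.5000)
o(E) = 96 (o(E) = -2*4*(-2 + 4)*(-6) = -2*4*2*(-6) = -16*(-6) = -2*(-48) = 96)
(p + o(g))² = (-5/2 + 96)² = (187/2)² = 34969/4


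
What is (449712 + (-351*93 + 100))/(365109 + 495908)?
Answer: 417169/861017 ≈ 0.48451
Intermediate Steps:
(449712 + (-351*93 + 100))/(365109 + 495908) = (449712 + (-32643 + 100))/861017 = (449712 - 32543)*(1/861017) = 417169*(1/861017) = 417169/861017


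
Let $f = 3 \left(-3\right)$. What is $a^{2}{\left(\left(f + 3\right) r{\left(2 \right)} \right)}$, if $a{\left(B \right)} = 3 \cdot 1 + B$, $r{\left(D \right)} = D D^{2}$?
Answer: $2025$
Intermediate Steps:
$r{\left(D \right)} = D^{3}$
$f = -9$
$a{\left(B \right)} = 3 + B$
$a^{2}{\left(\left(f + 3\right) r{\left(2 \right)} \right)} = \left(3 + \left(-9 + 3\right) 2^{3}\right)^{2} = \left(3 - 48\right)^{2} = \left(-45\right)^{2} = 2025$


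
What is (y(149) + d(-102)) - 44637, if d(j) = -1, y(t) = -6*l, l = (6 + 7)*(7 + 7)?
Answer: -45730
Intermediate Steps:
l = 182 (l = 13*14 = 182)
y(t) = -1092 (y(t) = -6*182 = -1092)
(y(149) + d(-102)) - 44637 = (-1092 - 1) - 44637 = -1093 - 44637 = -45730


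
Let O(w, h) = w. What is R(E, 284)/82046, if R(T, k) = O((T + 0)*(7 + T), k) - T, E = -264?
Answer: 34056/41023 ≈ 0.83017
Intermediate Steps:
R(T, k) = -T + T*(7 + T) (R(T, k) = (T + 0)*(7 + T) - T = T*(7 + T) - T = -T + T*(7 + T))
R(E, 284)/82046 = -264*(6 - 264)/82046 = -264*(-258)*(1/82046) = 68112*(1/82046) = 34056/41023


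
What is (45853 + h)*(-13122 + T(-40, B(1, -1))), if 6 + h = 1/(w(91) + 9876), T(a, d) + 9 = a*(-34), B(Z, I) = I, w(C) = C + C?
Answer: -5427950953917/10058 ≈ -5.3967e+8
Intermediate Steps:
w(C) = 2*C
T(a, d) = -9 - 34*a (T(a, d) = -9 + a*(-34) = -9 - 34*a)
h = -60347/10058 (h = -6 + 1/(2*91 + 9876) = -6 + 1/(182 + 9876) = -6 + 1/10058 = -60347/10058 ≈ -5.9999)
(45853 + h)*(-13122 + T(-40, B(1, -1))) = (45853 - 60347/10058)*(-13122 + (-9 - 34*(-40))) = 461129127*(-13122 + (-9 + 1360))/10058 = 461129127*(-13122 + 1351)/10058 = (461129127/10058)*(-11771) = -5427950953917/10058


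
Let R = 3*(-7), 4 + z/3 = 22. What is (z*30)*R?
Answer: -34020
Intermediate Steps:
z = 54 (z = -12 + 3*22 = -12 + 66 = 54)
R = -21
(z*30)*R = (54*30)*(-21) = 1620*(-21) = -34020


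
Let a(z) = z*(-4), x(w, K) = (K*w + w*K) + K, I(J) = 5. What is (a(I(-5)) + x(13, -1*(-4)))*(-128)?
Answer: -11264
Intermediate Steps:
x(w, K) = K + 2*K*w (x(w, K) = (K*w + K*w) + K = 2*K*w + K = K + 2*K*w)
a(z) = -4*z
(a(I(-5)) + x(13, -1*(-4)))*(-128) = (-4*5 + (-1*(-4))*(1 + 2*13))*(-128) = (-20 + 4*(1 + 26))*(-128) = (-20 + 4*27)*(-128) = (-20 + 108)*(-128) = 88*(-128) = -11264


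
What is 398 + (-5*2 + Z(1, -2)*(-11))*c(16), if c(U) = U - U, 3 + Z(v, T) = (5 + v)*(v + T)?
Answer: 398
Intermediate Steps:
Z(v, T) = -3 + (5 + v)*(T + v) (Z(v, T) = -3 + (5 + v)*(v + T) = -3 + (5 + v)*(T + v))
c(U) = 0
398 + (-5*2 + Z(1, -2)*(-11))*c(16) = 398 + (-5*2 + (-3 + 1² + 5*(-2) + 5*1 - 2*1)*(-11))*0 = 398 + (-10 + (-3 + 1 - 10 + 5 - 2)*(-11))*0 = 398 + (-10 - 9*(-11))*0 = 398 + (-10 + 99)*0 = 398 + 89*0 = 398 + 0 = 398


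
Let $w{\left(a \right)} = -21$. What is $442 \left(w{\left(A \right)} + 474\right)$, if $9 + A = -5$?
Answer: $200226$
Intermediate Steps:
$A = -14$ ($A = -9 - 5 = -14$)
$442 \left(w{\left(A \right)} + 474\right) = 442 \left(-21 + 474\right) = 442 \cdot 453 = 200226$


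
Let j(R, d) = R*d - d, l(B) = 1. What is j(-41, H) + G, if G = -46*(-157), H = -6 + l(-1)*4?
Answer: 7306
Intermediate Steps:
H = -2 (H = -6 + 1*4 = -6 + 4 = -2)
G = 7222
j(R, d) = -d + R*d
j(-41, H) + G = -2*(-1 - 41) + 7222 = -2*(-42) + 7222 = 84 + 7222 = 7306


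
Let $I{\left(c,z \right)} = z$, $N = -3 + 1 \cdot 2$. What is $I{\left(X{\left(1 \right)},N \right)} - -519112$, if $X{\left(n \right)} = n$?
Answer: $519111$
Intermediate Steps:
$N = -1$ ($N = -3 + 2 = -1$)
$I{\left(X{\left(1 \right)},N \right)} - -519112 = -1 - -519112 = -1 + 519112 = 519111$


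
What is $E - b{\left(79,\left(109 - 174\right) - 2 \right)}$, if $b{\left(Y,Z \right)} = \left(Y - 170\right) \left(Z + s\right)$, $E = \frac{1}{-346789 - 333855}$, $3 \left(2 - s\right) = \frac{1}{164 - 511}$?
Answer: $- \frac{4191013702097}{708550404} \approx -5914.9$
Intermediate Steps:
$s = \frac{2083}{1041}$ ($s = 2 - \frac{1}{3 \left(164 - 511\right)} = 2 - \frac{1}{3 \left(-347\right)} = 2 - - \frac{1}{1041} = 2 + \frac{1}{1041} = \frac{2083}{1041} \approx 2.001$)
$E = - \frac{1}{680644}$ ($E = \frac{1}{-346789 - 333855} = \frac{1}{-680644} = - \frac{1}{680644} \approx -1.4692 \cdot 10^{-6}$)
$b{\left(Y,Z \right)} = \left(-170 + Y\right) \left(\frac{2083}{1041} + Z\right)$ ($b{\left(Y,Z \right)} = \left(Y - 170\right) \left(Z + \frac{2083}{1041}\right) = \left(-170 + Y\right) \left(\frac{2083}{1041} + Z\right)$)
$E - b{\left(79,\left(109 - 174\right) - 2 \right)} = - \frac{1}{680644} - \left(- \frac{354110}{1041} - 170 \left(\left(109 - 174\right) - 2\right) + \frac{2083}{1041} \cdot 79 + 79 \left(\left(109 - 174\right) - 2\right)\right) = - \frac{1}{680644} - \left(- \frac{354110}{1041} - 170 \left(-65 - 2\right) + \frac{164557}{1041} + 79 \left(-65 - 2\right)\right) = - \frac{1}{680644} - \left(- \frac{354110}{1041} - -11390 + \frac{164557}{1041} + 79 \left(-67\right)\right) = - \frac{1}{680644} - \left(- \frac{354110}{1041} + 11390 + \frac{164557}{1041} - 5293\right) = - \frac{1}{680644} - \frac{6157424}{1041} = - \frac{4191013702097}{708550404}$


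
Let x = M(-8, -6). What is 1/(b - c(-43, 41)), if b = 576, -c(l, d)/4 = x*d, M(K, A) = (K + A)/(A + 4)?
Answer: 1/1724 ≈ 0.00058005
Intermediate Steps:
M(K, A) = (A + K)/(4 + A)
x = 7 (x = (-6 - 8)/(4 - 6) = -14/(-2) = -1/2*(-14) = 7)
c(l, d) = -28*d
1/(b - c(-43, 41)) = 1/(576 - (-28)*41) = 1/(576 - 1*(-1148)) = 1/(576 + 1148) = 1/1724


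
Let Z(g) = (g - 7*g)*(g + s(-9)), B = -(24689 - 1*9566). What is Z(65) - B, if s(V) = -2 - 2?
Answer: -8667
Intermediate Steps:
B = -15123 (B = -(24689 - 9566) = -1*15123 = -15123)
s(V) = -4
Z(g) = -6*g*(-4 + g) (Z(g) = (g - 7*g)*(g - 4) = (-6*g)*(-4 + g) = -6*g*(-4 + g))
Z(65) - B = 6*65*(4 - 1*65) - 1*(-15123) = 6*65*(4 - 65) + 15123 = 6*65*(-61) + 15123 = -23790 + 15123 = -8667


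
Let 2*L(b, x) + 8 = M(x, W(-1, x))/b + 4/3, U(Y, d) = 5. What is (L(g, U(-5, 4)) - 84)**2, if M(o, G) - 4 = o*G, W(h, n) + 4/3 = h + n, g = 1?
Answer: 55696/9 ≈ 6188.4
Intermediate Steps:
W(h, n) = -4/3 + h + n (W(h, n) = -4/3 + (h + n) = -4/3 + h + n)
M(o, G) = 4 + G*o (M(o, G) = 4 + o*G = 4 + G*o)
L(b, x) = -10/3 + (4 + x*(-7/3 + x))/(2*b) (L(b, x) = -4 + ((4 + (-4/3 - 1 + x)*x)/b + 4/3)/2 = -4 + ((4 + (-7/3 + x)*x)/b + 4*(1/3))/2 = -4 + ((4 + x*(-7/3 + x))/b + 4/3)/2 = -4 + (4/3 + (4 + x*(-7/3 + x))/b)/2 = -4 + (2/3 + (4 + x*(-7/3 + x))/(2*b)) = -10/3 + (4 + x*(-7/3 + x))/(2*b))
(L(g, U(-5, 4)) - 84)**2 = ((1/6)*(12 - 20*1 + 5*(-7 + 3*5))/1 - 84)**2 = ((1/6)*1*(12 - 20 + 5*(-7 + 15)) - 84)**2 = ((1/6)*1*(12 - 20 + 5*8) - 84)**2 = ((1/6)*1*(12 - 20 + 40) - 84)**2 = ((1/6)*1*32 - 84)**2 = (16/3 - 84)**2 = (-236/3)**2 = 55696/9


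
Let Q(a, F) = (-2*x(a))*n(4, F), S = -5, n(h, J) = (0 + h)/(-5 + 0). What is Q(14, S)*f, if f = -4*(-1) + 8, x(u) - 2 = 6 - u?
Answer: -576/5 ≈ -115.20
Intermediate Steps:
n(h, J) = -h/5 (n(h, J) = h/(-5) = h*(-⅕) = -h/5)
x(u) = 8 - u (x(u) = 2 + (6 - u) = 8 - u)
Q(a, F) = 64/5 - 8*a/5 (Q(a, F) = (-2*(8 - a))*(-⅕*4) = (-16 + 2*a)*(-⅘) = 64/5 - 8*a/5)
f = 12 (f = 4 + 8 = 12)
Q(14, S)*f = (64/5 - 8/5*14)*12 = (64/5 - 112/5)*12 = -48/5*12 = -576/5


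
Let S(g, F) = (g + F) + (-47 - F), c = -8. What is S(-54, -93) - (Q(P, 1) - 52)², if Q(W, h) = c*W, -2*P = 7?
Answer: -677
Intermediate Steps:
P = -7/2 (P = -½*7 = -7/2 ≈ -3.5000)
Q(W, h) = -8*W
S(g, F) = -47 + g (S(g, F) = (F + g) + (-47 - F) = -47 + g)
S(-54, -93) - (Q(P, 1) - 52)² = (-47 - 54) - (-8*(-7/2) - 52)² = -101 - (28 - 52)² = -101 - 1*(-24)² = -101 - 1*576 = -101 - 576 = -677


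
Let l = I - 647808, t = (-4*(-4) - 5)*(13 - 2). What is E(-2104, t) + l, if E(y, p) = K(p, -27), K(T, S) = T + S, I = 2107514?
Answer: 1459800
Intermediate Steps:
t = 121 (t = (16 - 5)*11 = 11*11 = 121)
K(T, S) = S + T
l = 1459706 (l = 2107514 - 647808 = 1459706)
E(y, p) = -27 + p
E(-2104, t) + l = (-27 + 121) + 1459706 = 94 + 1459706 = 1459800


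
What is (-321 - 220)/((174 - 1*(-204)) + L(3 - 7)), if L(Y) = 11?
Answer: -541/389 ≈ -1.3907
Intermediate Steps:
(-321 - 220)/((174 - 1*(-204)) + L(3 - 7)) = (-321 - 220)/((174 - 1*(-204)) + 11) = -541/((174 + 204) + 11) = -541/(378 + 11) = -541/389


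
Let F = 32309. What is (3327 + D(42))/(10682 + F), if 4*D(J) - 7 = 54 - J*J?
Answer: 11605/171964 ≈ 0.067485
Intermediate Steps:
D(J) = 61/4 - J**2/4 (D(J) = 7/4 + (54 - J*J)/4 = 7/4 + (54 - J**2)/4 = 7/4 + (27/2 - J**2/4) = 61/4 - J**2/4)
(3327 + D(42))/(10682 + F) = (3327 + (61/4 - 1/4*42**2))/(10682 + 32309) = (3327 + (61/4 - 1/4*1764))/42991 = (3327 + (61/4 - 441))*(1/42991) = (3327 - 1703/4)*(1/42991) = (11605/4)*(1/42991) = 11605/171964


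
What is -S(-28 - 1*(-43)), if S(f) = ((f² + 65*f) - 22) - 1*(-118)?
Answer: -1296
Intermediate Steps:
S(f) = 96 + f² + 65*f (S(f) = (-22 + f² + 65*f) + 118 = 96 + f² + 65*f)
-S(-28 - 1*(-43)) = -(96 + (-28 - 1*(-43))² + 65*(-28 - 1*(-43))) = -(96 + (-28 + 43)² + 65*(-28 + 43)) = -(96 + 15² + 65*15) = -(96 + 225 + 975) = -1*1296 = -1296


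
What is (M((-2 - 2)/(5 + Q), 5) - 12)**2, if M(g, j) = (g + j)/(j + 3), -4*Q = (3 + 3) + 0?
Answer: 416025/3136 ≈ 132.66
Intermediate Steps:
Q = -3/2 (Q = -((3 + 3) + 0)/4 = -(6 + 0)/4 = -1/4*6 = -3/2 ≈ -1.5000)
M(g, j) = (g + j)/(3 + j)
(M((-2 - 2)/(5 + Q), 5) - 12)**2 = (((-2 - 2)/(5 - 3/2) + 5)/(3 + 5) - 12)**2 = ((-4/7/2 + 5)/8 - 12)**2 = ((-4*2/7 + 5)/8 - 12)**2 = ((-8/7 + 5)/8 - 12)**2 = ((1/8)*(27/7) - 12)**2 = (27/56 - 12)**2 = (-645/56)**2 = 416025/3136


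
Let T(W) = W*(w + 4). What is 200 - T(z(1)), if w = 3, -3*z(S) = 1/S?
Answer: 607/3 ≈ 202.33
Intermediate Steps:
z(S) = -1/(3*S)
T(W) = 7*W (T(W) = W*(3 + 4) = W*7 = 7*W)
200 - T(z(1)) = 200 - 7*(-⅓/1) = 200 - 7*(-⅓*1) = 200 - 7*(-1)/3 = 200 - 1*(-7/3) = 200 + 7/3 = 607/3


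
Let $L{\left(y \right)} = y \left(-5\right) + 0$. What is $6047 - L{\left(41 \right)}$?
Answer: $6252$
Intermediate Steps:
$L{\left(y \right)} = - 5 y$ ($L{\left(y \right)} = - 5 y + 0 = - 5 y$)
$6047 - L{\left(41 \right)} = 6047 - \left(-5\right) 41 = 6047 - -205 = 6047 + 205 = 6252$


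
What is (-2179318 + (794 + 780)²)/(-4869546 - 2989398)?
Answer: -49693/1309824 ≈ -0.037939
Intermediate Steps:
(-2179318 + (794 + 780)²)/(-4869546 - 2989398) = (-2179318 + 1574²)/(-7858944) = (-2179318 + 2477476)*(-1/7858944) = 298158*(-1/7858944) = -49693/1309824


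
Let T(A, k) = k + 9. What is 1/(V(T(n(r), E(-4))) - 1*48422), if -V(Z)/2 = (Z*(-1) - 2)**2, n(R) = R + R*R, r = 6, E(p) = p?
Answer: -1/48520 ≈ -2.0610e-5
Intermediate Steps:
n(R) = R + R**2
T(A, k) = 9 + k
V(Z) = -2*(-2 - Z)**2 (V(Z) = -2*(Z*(-1) - 2)**2 = -2*(-Z - 2)**2 = -2*(-2 - Z)**2)
1/(V(T(n(r), E(-4))) - 1*48422) = 1/(-2*(2 + (9 - 4))**2 - 1*48422) = 1/(-2*(2 + 5)**2 - 48422) = 1/(-2*7**2 - 48422) = 1/(-2*49 - 48422) = 1/(-98 - 48422) = 1/(-48520) = -1/48520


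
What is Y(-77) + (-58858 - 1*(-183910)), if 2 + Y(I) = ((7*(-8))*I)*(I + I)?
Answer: -538998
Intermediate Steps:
Y(I) = -2 - 112*I² (Y(I) = -2 + ((7*(-8))*I)*(I + I) = -2 + (-56*I)*(2*I) = -2 - 112*I²)
Y(-77) + (-58858 - 1*(-183910)) = (-2 - 112*(-77)²) + (-58858 - 1*(-183910)) = (-2 - 112*5929) + (-58858 + 183910) = (-2 - 664048) + 125052 = -664050 + 125052 = -538998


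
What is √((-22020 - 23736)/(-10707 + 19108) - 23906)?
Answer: I*√1756080542/271 ≈ 154.63*I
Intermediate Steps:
√((-22020 - 23736)/(-10707 + 19108) - 23906) = √(-45756/8401 - 23906) = √(-45756*1/8401 - 23906) = √(-1476/271 - 23906) = √(-6480002/271) = I*√1756080542/271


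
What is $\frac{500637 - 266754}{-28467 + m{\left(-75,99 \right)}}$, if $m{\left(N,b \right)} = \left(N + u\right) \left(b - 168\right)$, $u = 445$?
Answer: $- \frac{77961}{17999} \approx -4.3314$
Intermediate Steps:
$m{\left(N,b \right)} = \left(-168 + b\right) \left(445 + N\right)$ ($m{\left(N,b \right)} = \left(N + 445\right) \left(b - 168\right) = \left(445 + N\right) \left(-168 + b\right) = \left(-168 + b\right) \left(445 + N\right)$)
$\frac{500637 - 266754}{-28467 + m{\left(-75,99 \right)}} = \frac{500637 - 266754}{-28467 - 25530} = \frac{233883}{-28467 + \left(-74760 + 12600 + 44055 - 7425\right)} = \frac{233883}{-28467 - 25530} = \frac{233883}{-53997} = 233883 \left(- \frac{1}{53997}\right) = - \frac{77961}{17999}$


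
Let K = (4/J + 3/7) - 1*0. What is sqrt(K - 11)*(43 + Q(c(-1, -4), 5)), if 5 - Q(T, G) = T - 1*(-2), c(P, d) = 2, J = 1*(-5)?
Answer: 44*I*sqrt(13930)/35 ≈ 148.37*I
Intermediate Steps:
J = -5
Q(T, G) = 3 - T (Q(T, G) = 5 - (T - 1*(-2)) = 5 - (T + 2) = 5 - (2 + T) = 5 + (-2 - T) = 3 - T)
K = -13/35 (K = (4/(-5) + 3/7) - 1*0 = (4*(-1/5) + 3*(1/7)) + 0 = (-4/5 + 3/7) + 0 = -13/35 + 0 = -13/35 ≈ -0.37143)
sqrt(K - 11)*(43 + Q(c(-1, -4), 5)) = sqrt(-13/35 - 11)*(43 + (3 - 1*2)) = sqrt(-398/35)*(43 + (3 - 2)) = (I*sqrt(13930)/35)*(43 + 1) = (I*sqrt(13930)/35)*44 = 44*I*sqrt(13930)/35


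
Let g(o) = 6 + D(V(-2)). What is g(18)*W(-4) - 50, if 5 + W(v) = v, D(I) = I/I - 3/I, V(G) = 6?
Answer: -217/2 ≈ -108.50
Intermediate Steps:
D(I) = 1 - 3/I
W(v) = -5 + v
g(o) = 13/2 (g(o) = 6 + (-3 + 6)/6 = 6 + (1/6)*3 = 6 + 1/2 = 13/2)
g(18)*W(-4) - 50 = 13*(-5 - 4)/2 - 50 = (13/2)*(-9) - 50 = -117/2 - 50 = -217/2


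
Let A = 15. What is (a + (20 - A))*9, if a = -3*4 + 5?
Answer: -18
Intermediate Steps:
a = -7 (a = -12 + 5 = -7)
(a + (20 - A))*9 = (-7 + (20 - 1*15))*9 = (-7 + (20 - 15))*9 = (-7 + 5)*9 = -2*9 = -18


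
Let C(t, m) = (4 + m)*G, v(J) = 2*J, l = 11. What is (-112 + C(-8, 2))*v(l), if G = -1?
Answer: -2596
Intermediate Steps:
C(t, m) = -4 - m (C(t, m) = (4 + m)*(-1) = -4 - m)
(-112 + C(-8, 2))*v(l) = (-112 + (-4 - 1*2))*(2*11) = (-112 + (-4 - 2))*22 = (-112 - 6)*22 = -118*22 = -2596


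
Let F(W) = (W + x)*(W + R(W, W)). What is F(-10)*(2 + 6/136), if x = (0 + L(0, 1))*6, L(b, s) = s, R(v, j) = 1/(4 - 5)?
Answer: 1529/17 ≈ 89.941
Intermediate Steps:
R(v, j) = -1 (R(v, j) = 1/(-1) = -1)
x = 6 (x = (0 + 1)*6 = 1*6 = 6)
F(W) = (-1 + W)*(6 + W) (F(W) = (W + 6)*(W - 1) = (6 + W)*(-1 + W) = (-1 + W)*(6 + W))
F(-10)*(2 + 6/136) = (-6 + (-10)² + 5*(-10))*(2 + 6/136) = (-6 + 100 - 50)*(2 + 6*(1/136)) = 44*(2 + 3/68) = 44*(139/68) = 1529/17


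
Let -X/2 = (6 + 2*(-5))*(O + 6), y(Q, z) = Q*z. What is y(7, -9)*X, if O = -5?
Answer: -504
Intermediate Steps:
X = 8 (X = -2*(6 + 2*(-5))*(-5 + 6) = -2*(6 - 10) = -(-8) = -2*(-4) = 8)
y(7, -9)*X = (7*(-9))*8 = -63*8 = -504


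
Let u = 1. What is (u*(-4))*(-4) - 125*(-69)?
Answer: 8641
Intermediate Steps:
(u*(-4))*(-4) - 125*(-69) = (1*(-4))*(-4) - 125*(-69) = -4*(-4) + 8625 = 16 + 8625 = 8641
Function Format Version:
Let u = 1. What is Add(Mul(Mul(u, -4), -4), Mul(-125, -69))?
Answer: 8641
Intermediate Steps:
Add(Mul(Mul(u, -4), -4), Mul(-125, -69)) = Add(Mul(Mul(1, -4), -4), Mul(-125, -69)) = Add(Mul(-4, -4), 8625) = Add(16, 8625) = 8641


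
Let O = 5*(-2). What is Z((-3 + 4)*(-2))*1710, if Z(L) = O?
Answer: -17100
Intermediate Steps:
O = -10
Z(L) = -10
Z((-3 + 4)*(-2))*1710 = -10*1710 = -17100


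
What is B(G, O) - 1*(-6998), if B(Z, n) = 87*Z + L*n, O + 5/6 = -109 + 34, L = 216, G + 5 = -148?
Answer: -22693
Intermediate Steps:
G = -153 (G = -5 - 148 = -153)
O = -455/6 (O = -⅚ + (-109 + 34) = -⅚ - 75 = -455/6 ≈ -75.833)
B(Z, n) = 87*Z + 216*n
B(G, O) - 1*(-6998) = (87*(-153) + 216*(-455/6)) - 1*(-6998) = (-13311 - 16380) + 6998 = -29691 + 6998 = -22693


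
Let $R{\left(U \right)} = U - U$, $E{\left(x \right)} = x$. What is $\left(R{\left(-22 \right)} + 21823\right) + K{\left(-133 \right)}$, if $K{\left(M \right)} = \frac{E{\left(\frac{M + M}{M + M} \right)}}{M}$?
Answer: $\frac{2902458}{133} \approx 21823.0$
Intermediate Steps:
$K{\left(M \right)} = \frac{1}{M}$ ($K{\left(M \right)} = \frac{\left(M + M\right) \frac{1}{M + M}}{M} = \frac{2 M \frac{1}{2 M}}{M} = 1 \frac{1}{M} = \frac{1}{M}$)
$R{\left(U \right)} = 0$
$\left(R{\left(-22 \right)} + 21823\right) + K{\left(-133 \right)} = \left(0 + 21823\right) + \frac{1}{-133} = 21823 - \frac{1}{133} = \frac{2902458}{133}$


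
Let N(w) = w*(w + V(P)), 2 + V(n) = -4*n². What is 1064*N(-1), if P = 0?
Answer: 3192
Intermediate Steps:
V(n) = -2 - 4*n²
N(w) = w*(-2 + w) (N(w) = w*(w + (-2 - 4*0²)) = w*(w + (-2 - 4*0)) = w*(w + (-2 + 0)) = w*(w - 2) = w*(-2 + w))
1064*N(-1) = 1064*(-(-2 - 1)) = 1064*(-1*(-3)) = 1064*3 = 3192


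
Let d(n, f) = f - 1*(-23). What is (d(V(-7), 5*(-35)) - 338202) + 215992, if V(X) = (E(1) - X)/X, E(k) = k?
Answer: -122362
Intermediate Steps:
V(X) = (1 - X)/X
d(n, f) = 23 + f (d(n, f) = f + 23 = 23 + f)
(d(V(-7), 5*(-35)) - 338202) + 215992 = ((23 + 5*(-35)) - 338202) + 215992 = ((23 - 175) - 338202) + 215992 = (-152 - 338202) + 215992 = -338354 + 215992 = -122362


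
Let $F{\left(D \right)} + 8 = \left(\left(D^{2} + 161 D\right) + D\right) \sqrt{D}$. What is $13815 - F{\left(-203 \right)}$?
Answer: $13823 - 8323 i \sqrt{203} \approx 13823.0 - 1.1858 \cdot 10^{5} i$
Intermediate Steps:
$F{\left(D \right)} = -8 + \sqrt{D} \left(D^{2} + 162 D\right)$ ($F{\left(D \right)} = -8 + \left(\left(D^{2} + 161 D\right) + D\right) \sqrt{D} = -8 + \left(D^{2} + 162 D\right) \sqrt{D} = -8 + \sqrt{D} \left(D^{2} + 162 D\right)$)
$13815 - F{\left(-203 \right)} = 13815 - \left(-8 + \left(-203\right)^{\frac{5}{2}} + 162 \left(-203\right)^{\frac{3}{2}}\right) = 13815 - \left(-8 + 41209 i \sqrt{203} + 162 \left(- 203 i \sqrt{203}\right)\right) = 13815 - \left(-8 + 41209 i \sqrt{203} - 32886 i \sqrt{203}\right) = 13815 - \left(-8 + 8323 i \sqrt{203}\right) = 13815 + \left(8 - 8323 i \sqrt{203}\right) = 13823 - 8323 i \sqrt{203}$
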